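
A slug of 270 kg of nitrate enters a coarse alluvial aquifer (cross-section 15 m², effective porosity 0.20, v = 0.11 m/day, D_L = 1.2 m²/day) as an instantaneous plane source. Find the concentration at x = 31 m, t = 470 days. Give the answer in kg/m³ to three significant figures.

For an instantaneous plane source, C(x,t) = M/(n_e·A·√(4πDt)) · exp(−(x−vt)²/(4Dt)), with n_e·A the pore (flow) area.
Plume center vt = 0.11 × 470 = 51.7 m, so the well at 31 m is 20.7 m upgradient of the peak.
√(4πDt) = 84.19 m, giving peak height M/(n_e·A·√(4πDt)) = 270/(0.20 × 15 × 84.19) = 1.069 kg/m³.
(x−vt)²/(4Dt) = (-20.7)²/(4 × 1.2 × 470) = 0.1899; exp(−0.1899) = 0.8270.
C = 1.069 × 0.8270 = 0.884 kg/m³.

0.884 kg/m³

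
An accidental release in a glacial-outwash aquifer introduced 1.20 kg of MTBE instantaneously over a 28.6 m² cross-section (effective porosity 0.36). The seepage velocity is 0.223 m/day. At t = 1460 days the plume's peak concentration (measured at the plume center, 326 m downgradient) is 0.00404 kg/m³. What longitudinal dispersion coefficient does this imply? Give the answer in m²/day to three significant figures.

0.0454 m²/day

At the plume center C_max = M/(n_e·A·√(4πDt)), so D = M²/(4πt·(n_e·A·C_max)²).
n_e·A·C_max = 0.36 × 28.6 × 0.00404 = 0.04160 kg/m.
D = 1.20²/(4π × 1460 × 0.04160²) = 0.0454 m²/day.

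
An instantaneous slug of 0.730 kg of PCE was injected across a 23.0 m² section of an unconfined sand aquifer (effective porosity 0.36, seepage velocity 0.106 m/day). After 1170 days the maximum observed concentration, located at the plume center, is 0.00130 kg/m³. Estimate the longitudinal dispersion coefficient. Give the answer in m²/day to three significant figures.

At the plume center C_max = M/(n_e·A·√(4πDt)), so D = M²/(4πt·(n_e·A·C_max)²).
n_e·A·C_max = 0.36 × 23.0 × 0.00130 = 0.01076 kg/m.
D = 0.730²/(4π × 1170 × 0.01076²) = 0.313 m²/day.

0.313 m²/day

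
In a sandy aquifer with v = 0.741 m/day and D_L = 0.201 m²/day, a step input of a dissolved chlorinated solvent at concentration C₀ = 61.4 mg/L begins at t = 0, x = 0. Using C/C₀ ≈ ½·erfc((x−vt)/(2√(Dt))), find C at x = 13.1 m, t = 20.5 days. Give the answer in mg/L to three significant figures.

For a continuous step input, C/C₀ ≈ ½·erfc((x−vt)/(2√(Dt))).
vt = 0.741 × 20.5 = 15.1905 m and 2√(Dt) = 2√(0.201 × 20.5) = 4.060 m.
Argument (x−vt)/(2√(Dt)) = (13.1 − 15.1905)/4.060 = -0.5149; ½·erfc(-0.5149) = 0.7667.
C = 61.4 × 0.7667 = 47.1 mg/L.

47.1 mg/L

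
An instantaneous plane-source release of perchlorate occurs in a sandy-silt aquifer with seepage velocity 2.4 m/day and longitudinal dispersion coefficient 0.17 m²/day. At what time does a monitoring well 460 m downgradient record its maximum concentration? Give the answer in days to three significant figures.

192 days

For the 1D instantaneous-source solution, setting ∂C/∂t = 0 at fixed x gives v²t² + 2Dt − x² = 0, so t = (√(D² + v²x²) − D)/v².
√(D² + v²x²) = √(0.17² + 2.4² × 460²) = 1104; v² = 5.76.
t = (1104 − 0.17)/5.76 = 192 days (vs. the pure-advection estimate x/v = 192 d).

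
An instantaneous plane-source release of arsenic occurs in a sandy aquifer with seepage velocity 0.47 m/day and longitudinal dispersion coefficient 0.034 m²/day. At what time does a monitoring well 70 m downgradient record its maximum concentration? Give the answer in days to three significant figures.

For the 1D instantaneous-source solution, setting ∂C/∂t = 0 at fixed x gives v²t² + 2Dt − x² = 0, so t = (√(D² + v²x²) − D)/v².
√(D² + v²x²) = √(0.034² + 0.47² × 70²) = 32.90; v² = 0.2209.
t = (32.90 − 0.034)/0.2209 = 149 days (vs. the pure-advection estimate x/v = 149 d).

149 days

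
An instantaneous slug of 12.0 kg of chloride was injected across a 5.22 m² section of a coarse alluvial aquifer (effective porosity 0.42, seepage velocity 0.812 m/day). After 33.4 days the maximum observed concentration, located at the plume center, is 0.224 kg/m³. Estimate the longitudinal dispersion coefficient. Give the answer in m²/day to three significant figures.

1.42 m²/day

At the plume center C_max = M/(n_e·A·√(4πDt)), so D = M²/(4πt·(n_e·A·C_max)²).
n_e·A·C_max = 0.42 × 5.22 × 0.224 = 0.4911 kg/m.
D = 12.0²/(4π × 33.4 × 0.4911²) = 1.42 m²/day.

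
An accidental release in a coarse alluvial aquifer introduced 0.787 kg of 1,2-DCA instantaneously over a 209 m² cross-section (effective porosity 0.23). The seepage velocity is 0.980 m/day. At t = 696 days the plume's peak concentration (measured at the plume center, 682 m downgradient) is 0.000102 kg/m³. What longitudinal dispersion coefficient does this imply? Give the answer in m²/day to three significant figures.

2.95 m²/day

At the plume center C_max = M/(n_e·A·√(4πDt)), so D = M²/(4πt·(n_e·A·C_max)²).
n_e·A·C_max = 0.23 × 209 × 0.000102 = 0.004903 kg/m.
D = 0.787²/(4π × 696 × 0.004903²) = 2.95 m²/day.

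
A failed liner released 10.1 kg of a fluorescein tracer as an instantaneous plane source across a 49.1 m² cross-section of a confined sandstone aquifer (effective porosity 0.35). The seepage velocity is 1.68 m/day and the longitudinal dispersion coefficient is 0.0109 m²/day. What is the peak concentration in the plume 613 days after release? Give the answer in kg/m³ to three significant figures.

The peak of an instantaneous 1D plume sits at x = vt; there the Gaussian factor is 1 and C_max = M/(n_e·A·√(4πDt)), where n_e·A is the pore area the mass is dissolved in.
√(4πDt) = √(4π × 0.0109 × 613) = 9.163 m, so C_max = 10.1/(0.35 × 49.1 × 9.163) = 0.0641 kg/m³.

0.0641 kg/m³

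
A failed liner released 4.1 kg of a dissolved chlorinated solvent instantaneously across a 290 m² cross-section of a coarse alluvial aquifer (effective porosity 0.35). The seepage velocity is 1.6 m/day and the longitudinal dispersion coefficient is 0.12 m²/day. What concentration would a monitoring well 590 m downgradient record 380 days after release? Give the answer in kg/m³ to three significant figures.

0.000286 kg/m³

For an instantaneous plane source, C(x,t) = M/(n_e·A·√(4πDt)) · exp(−(x−vt)²/(4Dt)), with n_e·A the pore (flow) area.
Plume center vt = 1.6 × 380 = 608 m, so the well at 590 m is 18 m upgradient of the peak.
√(4πDt) = 23.94 m, giving peak height M/(n_e·A·√(4πDt)) = 4.1/(0.35 × 290 × 23.94) = 0.001687 kg/m³.
(x−vt)²/(4Dt) = (-18)²/(4 × 0.12 × 380) = 1.776; exp(−1.776) = 0.1693.
C = 0.001687 × 0.1693 = 0.000286 kg/m³.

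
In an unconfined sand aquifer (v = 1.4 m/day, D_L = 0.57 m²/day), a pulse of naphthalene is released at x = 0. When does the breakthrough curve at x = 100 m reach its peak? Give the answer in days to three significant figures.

For the 1D instantaneous-source solution, setting ∂C/∂t = 0 at fixed x gives v²t² + 2Dt − x² = 0, so t = (√(D² + v²x²) − D)/v².
√(D² + v²x²) = √(0.57² + 1.4² × 100²) = 140.0; v² = 1.96.
t = (140.0 − 0.57)/1.96 = 71.1 days (vs. the pure-advection estimate x/v = 71.4 d).

71.1 days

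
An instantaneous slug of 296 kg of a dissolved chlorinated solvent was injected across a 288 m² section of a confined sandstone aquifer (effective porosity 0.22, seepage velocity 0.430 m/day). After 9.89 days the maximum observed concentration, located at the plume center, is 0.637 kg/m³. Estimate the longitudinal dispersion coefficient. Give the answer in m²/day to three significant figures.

At the plume center C_max = M/(n_e·A·√(4πDt)), so D = M²/(4πt·(n_e·A·C_max)²).
n_e·A·C_max = 0.22 × 288 × 0.637 = 40.36 kg/m.
D = 296²/(4π × 9.89 × 40.36²) = 0.433 m²/day.

0.433 m²/day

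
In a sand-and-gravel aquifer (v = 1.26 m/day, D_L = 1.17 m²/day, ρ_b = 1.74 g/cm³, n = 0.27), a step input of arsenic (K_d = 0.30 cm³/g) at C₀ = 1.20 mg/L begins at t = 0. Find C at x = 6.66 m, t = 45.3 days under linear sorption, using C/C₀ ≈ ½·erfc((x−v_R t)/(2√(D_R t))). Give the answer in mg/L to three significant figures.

1.18 mg/L

Retardation factor R = 1 + ρ_b·K_d/n = 1 + 1.74 × 0.30/0.27 = 2.933.
Sorption retards both mechanisms: v_R = v/R = 0.4296 m/day, D_R = D/R = 0.3989 m²/day.
v_R·t = 0.4296 × 45.3 = 19.46088 m; 2√(D_R t) = 8.502 m; argument = (6.66 − 19.46088)/8.502 = -1.506.
C = C₀ × ½·erfc(-1.506) = 1.20 × 0.9834 = 1.18 mg/L.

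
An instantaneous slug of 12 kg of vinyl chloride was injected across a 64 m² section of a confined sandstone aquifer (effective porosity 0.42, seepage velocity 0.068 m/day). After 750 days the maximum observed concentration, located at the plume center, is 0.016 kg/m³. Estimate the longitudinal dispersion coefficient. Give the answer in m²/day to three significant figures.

0.0826 m²/day

At the plume center C_max = M/(n_e·A·√(4πDt)), so D = M²/(4πt·(n_e·A·C_max)²).
n_e·A·C_max = 0.42 × 64 × 0.016 = 0.4301 kg/m.
D = 12²/(4π × 750 × 0.4301²) = 0.0826 m²/day.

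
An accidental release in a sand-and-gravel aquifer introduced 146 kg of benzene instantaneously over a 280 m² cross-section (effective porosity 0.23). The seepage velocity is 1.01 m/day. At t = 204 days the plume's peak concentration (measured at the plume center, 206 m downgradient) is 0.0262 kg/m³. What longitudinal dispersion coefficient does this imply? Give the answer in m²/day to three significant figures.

At the plume center C_max = M/(n_e·A·√(4πDt)), so D = M²/(4πt·(n_e·A·C_max)²).
n_e·A·C_max = 0.23 × 280 × 0.0262 = 1.687 kg/m.
D = 146²/(4π × 204 × 1.687²) = 2.92 m²/day.

2.92 m²/day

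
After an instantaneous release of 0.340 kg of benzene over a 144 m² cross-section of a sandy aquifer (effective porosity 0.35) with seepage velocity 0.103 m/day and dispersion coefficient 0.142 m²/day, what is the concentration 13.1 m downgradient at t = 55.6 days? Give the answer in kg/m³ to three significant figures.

0.000121 kg/m³

For an instantaneous plane source, C(x,t) = M/(n_e·A·√(4πDt)) · exp(−(x−vt)²/(4Dt)), with n_e·A the pore (flow) area.
Plume center vt = 0.103 × 55.6 = 5.7268 m, so the well at 13.1 m is 7.3732 m downgradient of the peak.
√(4πDt) = 9.961 m, giving peak height M/(n_e·A·√(4πDt)) = 0.340/(0.35 × 144 × 9.961) = 0.0006772 kg/m³.
(x−vt)²/(4Dt) = (7.3732)²/(4 × 0.142 × 55.6) = 1.721; exp(−1.721) = 0.1789.
C = 0.0006772 × 0.1789 = 0.000121 kg/m³.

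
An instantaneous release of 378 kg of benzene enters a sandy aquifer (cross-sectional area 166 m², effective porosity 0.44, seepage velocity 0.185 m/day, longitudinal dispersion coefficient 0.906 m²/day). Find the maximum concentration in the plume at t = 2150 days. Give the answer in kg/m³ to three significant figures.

0.0331 kg/m³

The peak of an instantaneous 1D plume sits at x = vt; there the Gaussian factor is 1 and C_max = M/(n_e·A·√(4πDt)), where n_e·A is the pore area the mass is dissolved in.
√(4πDt) = √(4π × 0.906 × 2150) = 156.5 m, so C_max = 378/(0.44 × 166 × 156.5) = 0.0331 kg/m³.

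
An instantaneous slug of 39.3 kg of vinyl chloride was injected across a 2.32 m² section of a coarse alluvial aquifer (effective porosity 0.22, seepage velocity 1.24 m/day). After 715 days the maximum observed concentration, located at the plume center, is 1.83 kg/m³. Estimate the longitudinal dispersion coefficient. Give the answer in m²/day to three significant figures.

0.197 m²/day

At the plume center C_max = M/(n_e·A·√(4πDt)), so D = M²/(4πt·(n_e·A·C_max)²).
n_e·A·C_max = 0.22 × 2.32 × 1.83 = 0.9340 kg/m.
D = 39.3²/(4π × 715 × 0.9340²) = 0.197 m²/day.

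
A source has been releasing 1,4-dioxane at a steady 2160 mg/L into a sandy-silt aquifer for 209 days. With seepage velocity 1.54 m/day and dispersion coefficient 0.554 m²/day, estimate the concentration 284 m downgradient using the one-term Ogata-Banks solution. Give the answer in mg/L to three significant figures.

2150 mg/L

For a continuous step input, C/C₀ ≈ ½·erfc((x−vt)/(2√(Dt))).
vt = 1.54 × 209 = 321.86 m and 2√(Dt) = 2√(0.554 × 209) = 21.52 m.
Argument (x−vt)/(2√(Dt)) = (284 − 321.86)/21.52 = -1.759; ½·erfc(-1.759) = 0.9936.
C = 2160 × 0.9936 = 2150 mg/L.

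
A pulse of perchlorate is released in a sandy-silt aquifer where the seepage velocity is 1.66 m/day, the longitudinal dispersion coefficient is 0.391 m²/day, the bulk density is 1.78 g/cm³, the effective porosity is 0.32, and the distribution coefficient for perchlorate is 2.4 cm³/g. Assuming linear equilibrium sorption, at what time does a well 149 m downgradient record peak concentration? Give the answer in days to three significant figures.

Retardation factor R = 1 + ρ_b·K_d/n = 1 + 1.78 × 2.4/0.32 = 14.35.
Sorption retards both mechanisms: v_R = v/R = 0.1157 m/day, D_R = D/R = 0.02725 m²/day.
Peak time from v_R²t² + 2D_R t − x² = 0: t = (√(D_R² + v_R²x²) − D_R)/v_R².
√(D_R² + v_R²x²) = √(0.02725² + 0.1157² × 149²) = 17.24; v_R² = 0.01339.
t = (17.24 − 0.02725)/0.01339 = 1290 days.

1290 days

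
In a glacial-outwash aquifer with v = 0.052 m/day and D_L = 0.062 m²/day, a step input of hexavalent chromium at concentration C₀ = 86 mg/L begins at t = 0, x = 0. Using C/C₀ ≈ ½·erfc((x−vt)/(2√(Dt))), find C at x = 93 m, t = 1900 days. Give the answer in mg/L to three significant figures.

For a continuous step input, C/C₀ ≈ ½·erfc((x−vt)/(2√(Dt))).
vt = 0.052 × 1900 = 98.8 m and 2√(Dt) = 2√(0.062 × 1900) = 21.71 m.
Argument (x−vt)/(2√(Dt)) = (93 − 98.8)/21.71 = -0.2672; ½·erfc(-0.2672) = 0.6472.
C = 86 × 0.6472 = 55.7 mg/L.

55.7 mg/L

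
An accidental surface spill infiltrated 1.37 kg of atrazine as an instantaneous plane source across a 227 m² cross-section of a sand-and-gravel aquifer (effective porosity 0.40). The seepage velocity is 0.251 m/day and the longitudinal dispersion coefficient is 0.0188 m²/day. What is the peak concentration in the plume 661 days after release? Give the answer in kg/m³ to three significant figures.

The peak of an instantaneous 1D plume sits at x = vt; there the Gaussian factor is 1 and C_max = M/(n_e·A·√(4πDt)), where n_e·A is the pore area the mass is dissolved in.
√(4πDt) = √(4π × 0.0188 × 661) = 12.50 m, so C_max = 1.37/(0.40 × 227 × 12.50) = 0.00121 kg/m³.

0.00121 kg/m³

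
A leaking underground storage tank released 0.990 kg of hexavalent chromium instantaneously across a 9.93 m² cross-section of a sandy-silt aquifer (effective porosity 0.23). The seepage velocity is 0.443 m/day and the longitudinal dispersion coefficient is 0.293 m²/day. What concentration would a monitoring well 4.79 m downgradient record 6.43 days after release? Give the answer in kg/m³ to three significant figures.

For an instantaneous plane source, C(x,t) = M/(n_e·A·√(4πDt)) · exp(−(x−vt)²/(4Dt)), with n_e·A the pore (flow) area.
Plume center vt = 0.443 × 6.43 = 2.84849 m, so the well at 4.79 m is 1.94151 m downgradient of the peak.
√(4πDt) = 4.866 m, giving peak height M/(n_e·A·√(4πDt)) = 0.990/(0.23 × 9.93 × 4.866) = 0.08908 kg/m³.
(x−vt)²/(4Dt) = (1.94151)²/(4 × 0.293 × 6.43) = 0.5002; exp(−0.5002) = 0.6064.
C = 0.08908 × 0.6064 = 0.0540 kg/m³.

0.0540 kg/m³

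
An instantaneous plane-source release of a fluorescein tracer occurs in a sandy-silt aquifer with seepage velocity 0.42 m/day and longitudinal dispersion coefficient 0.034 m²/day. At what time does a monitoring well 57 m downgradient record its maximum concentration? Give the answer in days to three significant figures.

136 days

For the 1D instantaneous-source solution, setting ∂C/∂t = 0 at fixed x gives v²t² + 2Dt − x² = 0, so t = (√(D² + v²x²) − D)/v².
√(D² + v²x²) = √(0.034² + 0.42² × 57²) = 23.94; v² = 0.1764.
t = (23.94 − 0.034)/0.1764 = 136 days (vs. the pure-advection estimate x/v = 136 d).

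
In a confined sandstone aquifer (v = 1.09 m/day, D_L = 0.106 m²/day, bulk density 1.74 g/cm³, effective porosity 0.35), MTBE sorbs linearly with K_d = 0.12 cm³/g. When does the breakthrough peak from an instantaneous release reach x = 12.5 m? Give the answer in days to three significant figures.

Retardation factor R = 1 + ρ_b·K_d/n = 1 + 1.74 × 0.12/0.35 = 1.597.
Sorption retards both mechanisms: v_R = v/R = 0.6825 m/day, D_R = D/R = 0.06637 m²/day.
Peak time from v_R²t² + 2D_R t − x² = 0: t = (√(D_R² + v_R²x²) − D_R)/v_R².
√(D_R² + v_R²x²) = √(0.06637² + 0.6825² × 12.5²) = 8.532; v_R² = 0.4658.
t = (8.532 − 0.06637)/0.4658 = 18.2 days.

18.2 days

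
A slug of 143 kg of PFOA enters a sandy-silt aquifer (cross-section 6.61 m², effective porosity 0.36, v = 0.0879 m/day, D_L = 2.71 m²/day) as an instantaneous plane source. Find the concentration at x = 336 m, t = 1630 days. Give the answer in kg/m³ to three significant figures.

0.0312 kg/m³

For an instantaneous plane source, C(x,t) = M/(n_e·A·√(4πDt)) · exp(−(x−vt)²/(4Dt)), with n_e·A the pore (flow) area.
Plume center vt = 0.0879 × 1630 = 143.277 m, so the well at 336 m is 192.723 m downgradient of the peak.
√(4πDt) = 235.6 m, giving peak height M/(n_e·A·√(4πDt)) = 143/(0.36 × 6.61 × 235.6) = 0.2551 kg/m³.
(x−vt)²/(4Dt) = (192.723)²/(4 × 2.71 × 1630) = 2.102; exp(−2.102) = 0.1222.
C = 0.2551 × 0.1222 = 0.0312 kg/m³.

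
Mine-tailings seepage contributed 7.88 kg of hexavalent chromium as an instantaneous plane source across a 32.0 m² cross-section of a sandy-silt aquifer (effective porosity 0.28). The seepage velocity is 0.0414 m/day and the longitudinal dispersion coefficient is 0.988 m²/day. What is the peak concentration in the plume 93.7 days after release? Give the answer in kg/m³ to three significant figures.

0.0258 kg/m³

The peak of an instantaneous 1D plume sits at x = vt; there the Gaussian factor is 1 and C_max = M/(n_e·A·√(4πDt)), where n_e·A is the pore area the mass is dissolved in.
√(4πDt) = √(4π × 0.988 × 93.7) = 34.11 m, so C_max = 7.88/(0.28 × 32.0 × 34.11) = 0.0258 kg/m³.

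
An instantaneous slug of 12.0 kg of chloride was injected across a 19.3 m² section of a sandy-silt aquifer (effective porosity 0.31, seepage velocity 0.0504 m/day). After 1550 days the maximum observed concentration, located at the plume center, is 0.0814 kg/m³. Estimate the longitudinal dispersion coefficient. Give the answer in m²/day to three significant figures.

0.0312 m²/day

At the plume center C_max = M/(n_e·A·√(4πDt)), so D = M²/(4πt·(n_e·A·C_max)²).
n_e·A·C_max = 0.31 × 19.3 × 0.0814 = 0.4870 kg/m.
D = 12.0²/(4π × 1550 × 0.4870²) = 0.0312 m²/day.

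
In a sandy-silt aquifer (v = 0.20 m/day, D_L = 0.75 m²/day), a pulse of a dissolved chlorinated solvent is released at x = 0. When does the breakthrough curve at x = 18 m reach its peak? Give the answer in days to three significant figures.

73.2 days

For the 1D instantaneous-source solution, setting ∂C/∂t = 0 at fixed x gives v²t² + 2Dt − x² = 0, so t = (√(D² + v²x²) − D)/v².
√(D² + v²x²) = √(0.75² + 0.20² × 18²) = 3.677; v² = 0.04.
t = (3.677 − 0.75)/0.04 = 73.2 days (vs. the pure-advection estimate x/v = 90.0 d).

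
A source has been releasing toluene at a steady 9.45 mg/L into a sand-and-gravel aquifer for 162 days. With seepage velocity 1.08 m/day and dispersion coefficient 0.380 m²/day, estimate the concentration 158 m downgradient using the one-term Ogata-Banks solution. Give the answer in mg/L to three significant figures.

For a continuous step input, C/C₀ ≈ ½·erfc((x−vt)/(2√(Dt))).
vt = 1.08 × 162 = 174.96 m and 2√(Dt) = 2√(0.380 × 162) = 15.69 m.
Argument (x−vt)/(2√(Dt)) = (158 − 174.96)/15.69 = -1.081; ½·erfc(-1.081) = 0.9368.
C = 9.45 × 0.9368 = 8.85 mg/L.

8.85 mg/L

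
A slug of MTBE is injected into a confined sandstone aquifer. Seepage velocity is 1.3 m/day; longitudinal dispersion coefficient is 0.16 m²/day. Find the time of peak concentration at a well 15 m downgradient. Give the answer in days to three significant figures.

For the 1D instantaneous-source solution, setting ∂C/∂t = 0 at fixed x gives v²t² + 2Dt − x² = 0, so t = (√(D² + v²x²) − D)/v².
√(D² + v²x²) = √(0.16² + 1.3² × 15²) = 19.50; v² = 1.69.
t = (19.50 − 0.16)/1.69 = 11.4 days (vs. the pure-advection estimate x/v = 11.5 d).

11.4 days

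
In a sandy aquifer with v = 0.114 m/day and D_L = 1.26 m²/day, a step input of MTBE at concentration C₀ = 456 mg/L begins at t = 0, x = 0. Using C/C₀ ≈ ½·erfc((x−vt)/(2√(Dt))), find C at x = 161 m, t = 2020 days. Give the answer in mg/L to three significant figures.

380 mg/L

For a continuous step input, C/C₀ ≈ ½·erfc((x−vt)/(2√(Dt))).
vt = 0.114 × 2020 = 230.28 m and 2√(Dt) = 2√(1.26 × 2020) = 100.9 m.
Argument (x−vt)/(2√(Dt)) = (161 − 230.28)/100.9 = -0.6866; ½·erfc(-0.6866) = 0.8342.
C = 456 × 0.8342 = 380 mg/L.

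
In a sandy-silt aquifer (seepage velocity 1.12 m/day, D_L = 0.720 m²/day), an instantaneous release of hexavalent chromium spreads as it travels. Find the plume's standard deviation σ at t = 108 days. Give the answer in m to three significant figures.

Dispersive spreading gives a Gaussian with σ² = 2Dt; advection only shifts the center.
σ = √(2 × 0.720 × 108) = 12.5 m.

12.5 m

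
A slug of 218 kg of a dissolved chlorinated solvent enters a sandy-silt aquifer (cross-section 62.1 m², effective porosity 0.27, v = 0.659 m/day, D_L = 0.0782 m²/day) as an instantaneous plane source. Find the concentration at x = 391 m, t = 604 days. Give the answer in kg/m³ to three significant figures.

0.411 kg/m³

For an instantaneous plane source, C(x,t) = M/(n_e·A·√(4πDt)) · exp(−(x−vt)²/(4Dt)), with n_e·A the pore (flow) area.
Plume center vt = 0.659 × 604 = 398.036 m, so the well at 391 m is 7.036 m upgradient of the peak.
√(4πDt) = 24.36 m, giving peak height M/(n_e·A·√(4πDt)) = 218/(0.27 × 62.1 × 24.36) = 0.5337 kg/m³.
(x−vt)²/(4Dt) = (-7.036)²/(4 × 0.0782 × 604) = 0.2620; exp(−0.2620) = 0.7695.
C = 0.5337 × 0.7695 = 0.411 kg/m³.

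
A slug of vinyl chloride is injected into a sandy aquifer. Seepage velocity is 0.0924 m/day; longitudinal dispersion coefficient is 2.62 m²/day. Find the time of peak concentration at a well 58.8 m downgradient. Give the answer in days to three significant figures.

400 days

For the 1D instantaneous-source solution, setting ∂C/∂t = 0 at fixed x gives v²t² + 2Dt − x² = 0, so t = (√(D² + v²x²) − D)/v².
√(D² + v²x²) = √(2.62² + 0.0924² × 58.8²) = 6.032; v² = 0.00853776.
t = (6.032 − 2.62)/0.00853776 = 400 days (vs. the pure-advection estimate x/v = 636 d).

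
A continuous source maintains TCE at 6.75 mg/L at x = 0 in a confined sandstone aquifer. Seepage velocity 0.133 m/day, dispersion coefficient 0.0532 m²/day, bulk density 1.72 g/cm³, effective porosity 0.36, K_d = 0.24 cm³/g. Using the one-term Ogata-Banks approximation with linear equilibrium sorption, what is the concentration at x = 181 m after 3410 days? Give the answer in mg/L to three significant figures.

Retardation factor R = 1 + ρ_b·K_d/n = 1 + 1.72 × 0.24/0.36 = 2.147.
Sorption retards both mechanisms: v_R = v/R = 0.06195 m/day, D_R = D/R = 0.02478 m²/day.
v_R·t = 0.06195 × 3410 = 211.2495 m; 2√(D_R t) = 18.38 m; argument = (181 − 211.2495)/18.38 = -1.646.
C = C₀ × ½·erfc(-1.646) = 6.75 × 0.9900 = 6.68 mg/L.

6.68 mg/L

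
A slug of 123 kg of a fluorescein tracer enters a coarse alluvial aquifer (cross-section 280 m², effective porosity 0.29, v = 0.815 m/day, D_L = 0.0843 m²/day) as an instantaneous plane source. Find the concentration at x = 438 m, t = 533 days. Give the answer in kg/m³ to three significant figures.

0.0593 kg/m³

For an instantaneous plane source, C(x,t) = M/(n_e·A·√(4πDt)) · exp(−(x−vt)²/(4Dt)), with n_e·A the pore (flow) area.
Plume center vt = 0.815 × 533 = 434.395 m, so the well at 438 m is 3.605 m downgradient of the peak.
√(4πDt) = 23.76 m, giving peak height M/(n_e·A·√(4πDt)) = 123/(0.29 × 280 × 23.76) = 0.06375 kg/m³.
(x−vt)²/(4Dt) = (3.605)²/(4 × 0.0843 × 533) = 0.07231; exp(−0.07231) = 0.9302.
C = 0.06375 × 0.9302 = 0.0593 kg/m³.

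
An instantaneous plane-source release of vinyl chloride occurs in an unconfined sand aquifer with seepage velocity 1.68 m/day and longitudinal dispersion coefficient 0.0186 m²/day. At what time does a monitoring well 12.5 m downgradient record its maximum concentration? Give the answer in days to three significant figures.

7.43 days

For the 1D instantaneous-source solution, setting ∂C/∂t = 0 at fixed x gives v²t² + 2Dt − x² = 0, so t = (√(D² + v²x²) − D)/v².
√(D² + v²x²) = √(0.0186² + 1.68² × 12.5²) = 21.00; v² = 2.8224.
t = (21.00 − 0.0186)/2.8224 = 7.43 days (vs. the pure-advection estimate x/v = 7.44 d).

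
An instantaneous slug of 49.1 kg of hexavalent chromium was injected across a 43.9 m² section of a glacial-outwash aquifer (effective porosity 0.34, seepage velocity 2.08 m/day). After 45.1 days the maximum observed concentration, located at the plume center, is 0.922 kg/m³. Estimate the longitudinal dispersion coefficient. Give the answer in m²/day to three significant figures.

0.0225 m²/day

At the plume center C_max = M/(n_e·A·√(4πDt)), so D = M²/(4πt·(n_e·A·C_max)²).
n_e·A·C_max = 0.34 × 43.9 × 0.922 = 13.76 kg/m.
D = 49.1²/(4π × 45.1 × 13.76²) = 0.0225 m²/day.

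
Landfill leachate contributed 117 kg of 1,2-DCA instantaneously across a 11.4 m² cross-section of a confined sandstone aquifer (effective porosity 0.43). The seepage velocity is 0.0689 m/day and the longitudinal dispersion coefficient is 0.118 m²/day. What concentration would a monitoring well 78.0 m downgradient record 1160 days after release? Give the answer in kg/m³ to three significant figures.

For an instantaneous plane source, C(x,t) = M/(n_e·A·√(4πDt)) · exp(−(x−vt)²/(4Dt)), with n_e·A the pore (flow) area.
Plume center vt = 0.0689 × 1160 = 79.924 m, so the well at 78.0 m is 1.924 m upgradient of the peak.
√(4πDt) = 41.47 m, giving peak height M/(n_e·A·√(4πDt)) = 117/(0.43 × 11.4 × 41.47) = 0.5755 kg/m³.
(x−vt)²/(4Dt) = (-1.924)²/(4 × 0.118 × 1160) = 0.006761; exp(−0.006761) = 0.9933.
C = 0.5755 × 0.9933 = 0.572 kg/m³.

0.572 kg/m³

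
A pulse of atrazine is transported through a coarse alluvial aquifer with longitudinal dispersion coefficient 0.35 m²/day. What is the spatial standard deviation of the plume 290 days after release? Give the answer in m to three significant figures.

14.2 m

Dispersive spreading gives a Gaussian with σ² = 2Dt; advection only shifts the center.
σ = √(2 × 0.35 × 290) = 14.2 m.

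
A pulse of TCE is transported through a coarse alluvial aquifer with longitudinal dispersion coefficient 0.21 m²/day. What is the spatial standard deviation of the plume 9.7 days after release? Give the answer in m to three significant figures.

Dispersive spreading gives a Gaussian with σ² = 2Dt; advection only shifts the center.
σ = √(2 × 0.21 × 9.7) = 2.02 m.

2.02 m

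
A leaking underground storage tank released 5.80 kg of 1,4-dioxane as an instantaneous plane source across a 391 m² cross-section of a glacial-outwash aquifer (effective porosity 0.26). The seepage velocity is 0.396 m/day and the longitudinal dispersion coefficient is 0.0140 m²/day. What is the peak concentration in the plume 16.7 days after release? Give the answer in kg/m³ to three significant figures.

0.0333 kg/m³

The peak of an instantaneous 1D plume sits at x = vt; there the Gaussian factor is 1 and C_max = M/(n_e·A·√(4πDt)), where n_e·A is the pore area the mass is dissolved in.
√(4πDt) = √(4π × 0.0140 × 16.7) = 1.714 m, so C_max = 5.80/(0.26 × 391 × 1.714) = 0.0333 kg/m³.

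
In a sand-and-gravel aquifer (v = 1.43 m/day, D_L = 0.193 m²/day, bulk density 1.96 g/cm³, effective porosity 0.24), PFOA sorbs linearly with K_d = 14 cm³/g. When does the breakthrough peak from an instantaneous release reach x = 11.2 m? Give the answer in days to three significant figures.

892 days

Retardation factor R = 1 + ρ_b·K_d/n = 1 + 1.96 × 14/0.24 = 115.3.
Sorption retards both mechanisms: v_R = v/R = 0.01240 m/day, D_R = D/R = 0.001674 m²/day.
Peak time from v_R²t² + 2D_R t − x² = 0: t = (√(D_R² + v_R²x²) − D_R)/v_R².
√(D_R² + v_R²x²) = √(0.001674² + 0.01240² × 11.2²) = 0.1389; v_R² = 0.0001538.
t = (0.1389 − 0.001674)/0.0001538 = 892 days.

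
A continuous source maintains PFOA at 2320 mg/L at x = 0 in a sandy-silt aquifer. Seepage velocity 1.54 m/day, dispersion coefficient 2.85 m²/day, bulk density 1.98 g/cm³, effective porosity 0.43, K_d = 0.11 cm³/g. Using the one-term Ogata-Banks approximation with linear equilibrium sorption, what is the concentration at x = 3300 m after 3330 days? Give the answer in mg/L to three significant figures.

1910 mg/L

Retardation factor R = 1 + ρ_b·K_d/n = 1 + 1.98 × 0.11/0.43 = 1.507.
Sorption retards both mechanisms: v_R = v/R = 1.022 m/day, D_R = D/R = 1.891 m²/day.
v_R·t = 1.022 × 3330 = 3403.26 m; 2√(D_R t) = 158.7 m; argument = (3300 − 3403.26)/158.7 = -0.6507.
C = C₀ × ½·erfc(-0.6507) = 2320 × 0.8213 = 1910 mg/L.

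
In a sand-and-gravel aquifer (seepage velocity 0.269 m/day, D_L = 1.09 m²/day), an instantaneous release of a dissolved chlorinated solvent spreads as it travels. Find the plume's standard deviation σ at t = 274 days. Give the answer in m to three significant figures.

24.4 m

Dispersive spreading gives a Gaussian with σ² = 2Dt; advection only shifts the center.
σ = √(2 × 1.09 × 274) = 24.4 m.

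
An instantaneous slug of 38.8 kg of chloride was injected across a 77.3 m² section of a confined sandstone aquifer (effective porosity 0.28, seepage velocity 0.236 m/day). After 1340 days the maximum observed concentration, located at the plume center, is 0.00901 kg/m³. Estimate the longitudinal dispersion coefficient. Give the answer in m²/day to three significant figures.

2.35 m²/day

At the plume center C_max = M/(n_e·A·√(4πDt)), so D = M²/(4πt·(n_e·A·C_max)²).
n_e·A·C_max = 0.28 × 77.3 × 0.00901 = 0.1950 kg/m.
D = 38.8²/(4π × 1340 × 0.1950²) = 2.35 m²/day.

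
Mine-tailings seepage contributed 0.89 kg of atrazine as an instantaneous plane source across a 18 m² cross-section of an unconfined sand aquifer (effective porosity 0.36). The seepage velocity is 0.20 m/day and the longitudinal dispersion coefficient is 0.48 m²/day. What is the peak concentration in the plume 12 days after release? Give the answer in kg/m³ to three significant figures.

0.0161 kg/m³

The peak of an instantaneous 1D plume sits at x = vt; there the Gaussian factor is 1 and C_max = M/(n_e·A·√(4πDt)), where n_e·A is the pore area the mass is dissolved in.
√(4πDt) = √(4π × 0.48 × 12) = 8.508 m, so C_max = 0.89/(0.36 × 18 × 8.508) = 0.0161 kg/m³.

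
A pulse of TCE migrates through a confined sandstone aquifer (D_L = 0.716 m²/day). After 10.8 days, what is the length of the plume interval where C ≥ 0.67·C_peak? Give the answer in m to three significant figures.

7.04 m

The plume is Gaussian with σ = √(2Dt) = √(2 × 0.716 × 10.8) = 3.933 m.
C/C_peak = exp(−Δx²/(2σ²)) = 0.67 ⇒ Δx = σ·√(−2 ln 0.67) = 3.933 × 0.8950 = 3.520 m.
Width = 2Δx = 7.04 m.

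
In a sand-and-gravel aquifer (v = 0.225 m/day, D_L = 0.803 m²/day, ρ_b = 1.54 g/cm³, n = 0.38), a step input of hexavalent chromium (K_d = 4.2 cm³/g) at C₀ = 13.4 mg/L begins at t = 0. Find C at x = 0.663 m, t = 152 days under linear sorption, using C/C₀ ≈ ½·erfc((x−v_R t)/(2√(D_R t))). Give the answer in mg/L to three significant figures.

Retardation factor R = 1 + ρ_b·K_d/n = 1 + 1.54 × 4.2/0.38 = 18.02.
Sorption retards both mechanisms: v_R = v/R = 0.01249 m/day, D_R = D/R = 0.04456 m²/day.
v_R·t = 0.01249 × 152 = 1.89848 m; 2√(D_R t) = 5.205 m; argument = (0.663 − 1.89848)/5.205 = -0.2374.
C = C₀ × ½·erfc(-0.2374) = 13.4 × 0.6315 = 8.46 mg/L.

8.46 mg/L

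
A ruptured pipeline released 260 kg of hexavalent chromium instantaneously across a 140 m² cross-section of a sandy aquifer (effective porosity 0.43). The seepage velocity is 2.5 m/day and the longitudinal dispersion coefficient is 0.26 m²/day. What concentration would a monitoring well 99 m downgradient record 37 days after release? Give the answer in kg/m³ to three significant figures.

For an instantaneous plane source, C(x,t) = M/(n_e·A·√(4πDt)) · exp(−(x−vt)²/(4Dt)), with n_e·A the pore (flow) area.
Plume center vt = 2.5 × 37 = 92.5 m, so the well at 99 m is 6.5 m downgradient of the peak.
√(4πDt) = 10.99 m, giving peak height M/(n_e·A·√(4πDt)) = 260/(0.43 × 140 × 10.99) = 0.3930 kg/m³.
(x−vt)²/(4Dt) = (6.5)²/(4 × 0.26 × 37) = 1.098; exp(−1.098) = 0.3335.
C = 0.3930 × 0.3335 = 0.131 kg/m³.

0.131 kg/m³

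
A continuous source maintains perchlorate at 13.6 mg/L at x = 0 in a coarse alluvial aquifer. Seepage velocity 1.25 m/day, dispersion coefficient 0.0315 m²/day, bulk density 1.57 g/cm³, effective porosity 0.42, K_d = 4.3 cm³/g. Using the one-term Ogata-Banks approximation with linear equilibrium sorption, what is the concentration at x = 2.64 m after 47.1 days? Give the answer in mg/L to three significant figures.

13.2 mg/L

Retardation factor R = 1 + ρ_b·K_d/n = 1 + 1.57 × 4.3/0.42 = 17.07.
Sorption retards both mechanisms: v_R = v/R = 0.07323 m/day, D_R = D/R = 0.001845 m²/day.
v_R·t = 0.07323 × 47.1 = 3.449133 m; 2√(D_R t) = 0.5896 m; argument = (2.64 − 3.449133)/0.5896 = -1.372.
C = C₀ × ½·erfc(-1.372) = 13.6 × 0.9738 = 13.2 mg/L.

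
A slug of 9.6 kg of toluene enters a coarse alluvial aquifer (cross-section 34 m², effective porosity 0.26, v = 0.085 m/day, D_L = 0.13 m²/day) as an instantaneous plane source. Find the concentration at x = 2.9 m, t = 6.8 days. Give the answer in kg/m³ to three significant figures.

For an instantaneous plane source, C(x,t) = M/(n_e·A·√(4πDt)) · exp(−(x−vt)²/(4Dt)), with n_e·A the pore (flow) area.
Plume center vt = 0.085 × 6.8 = 0.578 m, so the well at 2.9 m is 2.322 m downgradient of the peak.
√(4πDt) = 3.333 m, giving peak height M/(n_e·A·√(4πDt)) = 9.6/(0.26 × 34 × 3.333) = 0.3258 kg/m³.
(x−vt)²/(4Dt) = (2.322)²/(4 × 0.13 × 6.8) = 1.525; exp(−1.525) = 0.2176.
C = 0.3258 × 0.2176 = 0.0709 kg/m³.

0.0709 kg/m³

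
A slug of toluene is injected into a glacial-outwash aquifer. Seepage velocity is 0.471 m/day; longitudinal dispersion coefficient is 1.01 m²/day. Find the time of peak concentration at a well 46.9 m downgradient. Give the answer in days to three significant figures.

For the 1D instantaneous-source solution, setting ∂C/∂t = 0 at fixed x gives v²t² + 2Dt − x² = 0, so t = (√(D² + v²x²) − D)/v².
√(D² + v²x²) = √(1.01² + 0.471² × 46.9²) = 22.11; v² = 0.221841.
t = (22.11 − 1.01)/0.221841 = 95.1 days (vs. the pure-advection estimate x/v = 99.6 d).

95.1 days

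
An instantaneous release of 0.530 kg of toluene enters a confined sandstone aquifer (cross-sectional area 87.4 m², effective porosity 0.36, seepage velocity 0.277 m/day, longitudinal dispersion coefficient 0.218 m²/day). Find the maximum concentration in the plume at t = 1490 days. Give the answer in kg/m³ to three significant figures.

0.000264 kg/m³

The peak of an instantaneous 1D plume sits at x = vt; there the Gaussian factor is 1 and C_max = M/(n_e·A·√(4πDt)), where n_e·A is the pore area the mass is dissolved in.
√(4πDt) = √(4π × 0.218 × 1490) = 63.89 m, so C_max = 0.530/(0.36 × 87.4 × 63.89) = 0.000264 kg/m³.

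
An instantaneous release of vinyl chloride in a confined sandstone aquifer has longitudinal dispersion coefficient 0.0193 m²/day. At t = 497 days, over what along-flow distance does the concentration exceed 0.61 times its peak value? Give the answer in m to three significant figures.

The plume is Gaussian with σ = √(2Dt) = √(2 × 0.0193 × 497) = 4.380 m.
C/C_peak = exp(−Δx²/(2σ²)) = 0.61 ⇒ Δx = σ·√(−2 ln 0.61) = 4.380 × 0.9943 = 4.355 m.
Width = 2Δx = 8.71 m.

8.71 m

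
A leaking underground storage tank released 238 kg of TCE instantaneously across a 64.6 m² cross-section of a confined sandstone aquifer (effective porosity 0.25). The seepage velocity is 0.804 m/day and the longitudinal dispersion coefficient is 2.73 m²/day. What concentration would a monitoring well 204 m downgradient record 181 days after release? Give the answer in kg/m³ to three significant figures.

For an instantaneous plane source, C(x,t) = M/(n_e·A·√(4πDt)) · exp(−(x−vt)²/(4Dt)), with n_e·A the pore (flow) area.
Plume center vt = 0.804 × 181 = 145.524 m, so the well at 204 m is 58.476 m downgradient of the peak.
√(4πDt) = 78.80 m, giving peak height M/(n_e·A·√(4πDt)) = 238/(0.25 × 64.6 × 78.80) = 0.1870 kg/m³.
(x−vt)²/(4Dt) = (58.476)²/(4 × 2.73 × 181) = 1.730; exp(−1.730) = 0.1773.
C = 0.1870 × 0.1773 = 0.0332 kg/m³.

0.0332 kg/m³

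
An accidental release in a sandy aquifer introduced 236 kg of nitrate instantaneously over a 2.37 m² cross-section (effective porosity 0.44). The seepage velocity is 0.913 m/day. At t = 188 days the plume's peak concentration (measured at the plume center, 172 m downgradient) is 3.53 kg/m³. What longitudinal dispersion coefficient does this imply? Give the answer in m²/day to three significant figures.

1.74 m²/day

At the plume center C_max = M/(n_e·A·√(4πDt)), so D = M²/(4πt·(n_e·A·C_max)²).
n_e·A·C_max = 0.44 × 2.37 × 3.53 = 3.681 kg/m.
D = 236²/(4π × 188 × 3.681²) = 1.74 m²/day.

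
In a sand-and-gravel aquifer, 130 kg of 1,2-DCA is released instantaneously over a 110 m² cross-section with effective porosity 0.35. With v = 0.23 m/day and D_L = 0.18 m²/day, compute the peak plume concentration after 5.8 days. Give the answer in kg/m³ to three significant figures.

The peak of an instantaneous 1D plume sits at x = vt; there the Gaussian factor is 1 and C_max = M/(n_e·A·√(4πDt)), where n_e·A is the pore area the mass is dissolved in.
√(4πDt) = √(4π × 0.18 × 5.8) = 3.622 m, so C_max = 130/(0.35 × 110 × 3.622) = 0.932 kg/m³.

0.932 kg/m³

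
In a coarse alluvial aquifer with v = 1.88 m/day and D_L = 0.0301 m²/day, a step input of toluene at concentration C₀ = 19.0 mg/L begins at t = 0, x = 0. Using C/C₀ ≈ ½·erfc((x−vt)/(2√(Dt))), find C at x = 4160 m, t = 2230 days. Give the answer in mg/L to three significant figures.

19.0 mg/L

For a continuous step input, C/C₀ ≈ ½·erfc((x−vt)/(2√(Dt))).
vt = 1.88 × 2230 = 4192.4 m and 2√(Dt) = 2√(0.0301 × 2230) = 16.39 m.
Argument (x−vt)/(2√(Dt)) = (4160 − 4192.4)/16.39 = -1.977; ½·erfc(-1.977) = 0.9974.
C = 19.0 × 0.9974 = 19.0 mg/L.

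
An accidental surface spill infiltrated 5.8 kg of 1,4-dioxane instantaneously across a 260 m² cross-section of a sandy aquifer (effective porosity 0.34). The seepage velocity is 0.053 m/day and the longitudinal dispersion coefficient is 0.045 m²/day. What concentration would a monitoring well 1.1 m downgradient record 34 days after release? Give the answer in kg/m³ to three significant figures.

0.0138 kg/m³

For an instantaneous plane source, C(x,t) = M/(n_e·A·√(4πDt)) · exp(−(x−vt)²/(4Dt)), with n_e·A the pore (flow) area.
Plume center vt = 0.053 × 34 = 1.802 m, so the well at 1.1 m is 0.702 m upgradient of the peak.
√(4πDt) = 4.385 m, giving peak height M/(n_e·A·√(4πDt)) = 5.8/(0.34 × 260 × 4.385) = 0.01496 kg/m³.
(x−vt)²/(4Dt) = (-0.702)²/(4 × 0.045 × 34) = 0.08052; exp(−0.08052) = 0.9226.
C = 0.01496 × 0.9226 = 0.0138 kg/m³.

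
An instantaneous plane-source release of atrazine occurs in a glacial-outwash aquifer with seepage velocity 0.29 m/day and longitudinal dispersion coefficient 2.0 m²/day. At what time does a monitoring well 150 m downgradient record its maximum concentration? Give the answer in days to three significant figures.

494 days

For the 1D instantaneous-source solution, setting ∂C/∂t = 0 at fixed x gives v²t² + 2Dt − x² = 0, so t = (√(D² + v²x²) − D)/v².
√(D² + v²x²) = √(2.0² + 0.29² × 150²) = 43.55; v² = 0.0841.
t = (43.55 − 2.0)/0.0841 = 494 days (vs. the pure-advection estimate x/v = 517 d).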